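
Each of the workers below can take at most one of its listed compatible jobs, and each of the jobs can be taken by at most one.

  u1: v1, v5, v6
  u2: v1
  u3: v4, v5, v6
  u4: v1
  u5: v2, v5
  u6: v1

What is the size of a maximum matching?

Unit-capacity flow: source→left, listed edges, right→sink; max matching = max flow.
Augmenting path u1→v1 (+1); matched 1.
Augmenting path u3→v4 (+1); matched 2.
Augmenting path u5→v2 (+1); matched 3.
Augmenting path u2→v1→u1→v5 (+1); matched 4.
No augmenting path remains; maximum matching = 4.
König certificate: {u1, u3, u5, v1} is a vertex cover of size 4 (every listed pair touches it), so no matching can be larger.

4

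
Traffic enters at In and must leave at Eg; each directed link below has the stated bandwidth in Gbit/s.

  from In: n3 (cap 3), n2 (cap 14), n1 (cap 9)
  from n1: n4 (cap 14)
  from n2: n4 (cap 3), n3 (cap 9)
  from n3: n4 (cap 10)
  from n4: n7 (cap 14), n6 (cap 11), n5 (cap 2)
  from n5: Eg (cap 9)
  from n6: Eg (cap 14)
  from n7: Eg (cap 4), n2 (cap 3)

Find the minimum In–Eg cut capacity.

Augment In→n1→n4→n5→Eg: bottleneck 2, flow now 2.
Augment In→n1→n4→n6→Eg: bottleneck 7, flow now 9.
Augment In→n2→n4→n6→Eg: bottleneck 3, flow now 12.
Augment In→n3→n4→n6→Eg: bottleneck 1, flow now 13.
Augment In→n3→n4→n7→Eg: bottleneck 2, flow now 15.
Augment In→n2→n3→n4→n7→Eg: bottleneck 2, flow now 17.
No augmenting path remains; maximum flow = 17.
By max-flow min-cut, the minimum cut capacity equals the max flow.
In the residual graph, reachable from In: {In, n1, n2, n3, n4, n7}.
Min-cut edges: n4→n5 (2), n4→n6 (11), n7→Eg (4); capacity 2 + 11 + 4 = 17.

17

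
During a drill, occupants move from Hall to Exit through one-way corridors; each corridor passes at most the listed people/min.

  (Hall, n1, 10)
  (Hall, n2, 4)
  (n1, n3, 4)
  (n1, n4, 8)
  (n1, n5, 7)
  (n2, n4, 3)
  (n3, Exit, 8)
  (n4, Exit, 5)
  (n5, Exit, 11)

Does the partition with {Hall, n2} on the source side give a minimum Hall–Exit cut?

Given cut capacity: 10 + 3 = 13.
Augment Hall→n1→n3→Exit: bottleneck 4, flow now 4.
Augment Hall→n1→n4→Exit: bottleneck 5, flow now 9.
Augment Hall→n1→n5→Exit: bottleneck 1, flow now 10.
Augment Hall→n2→n4→n1→n5→Exit: bottleneck 3, flow now 13. (uses reverse residual edge)
No augmenting path remains; maximum flow = 13.
Cut capacity 13 equals the max flow, so it is a minimum cut.

Yes — it is a minimum cut (capacity 13).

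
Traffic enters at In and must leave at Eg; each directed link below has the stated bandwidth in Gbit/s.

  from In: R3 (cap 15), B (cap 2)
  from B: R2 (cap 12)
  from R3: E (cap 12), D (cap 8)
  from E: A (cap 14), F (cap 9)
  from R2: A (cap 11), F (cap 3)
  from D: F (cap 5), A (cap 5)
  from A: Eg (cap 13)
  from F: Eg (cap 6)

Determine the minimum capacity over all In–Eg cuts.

17

Augment In→B→R2→A→Eg: bottleneck 2, flow now 2.
Augment In→R3→E→A→Eg: bottleneck 11, flow now 13.
Augment In→R3→E→F→Eg: bottleneck 1, flow now 14.
Augment In→R3→D→F→Eg: bottleneck 3, flow now 17.
No augmenting path remains; maximum flow = 17.
By max-flow min-cut, the minimum cut capacity equals the max flow.
In the residual graph, reachable from In: {In}.
Min-cut edges: In→B (2), In→R3 (15); capacity 2 + 15 = 17.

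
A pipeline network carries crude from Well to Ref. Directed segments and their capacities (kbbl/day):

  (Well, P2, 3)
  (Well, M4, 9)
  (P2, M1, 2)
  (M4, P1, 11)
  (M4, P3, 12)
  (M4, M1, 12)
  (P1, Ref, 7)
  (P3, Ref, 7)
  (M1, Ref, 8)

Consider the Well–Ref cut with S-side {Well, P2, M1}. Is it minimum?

No — its capacity is 17, but the minimum cut has capacity 11.

Given cut capacity: 9 + 8 = 17.
Augment Well→P2→M1→Ref: bottleneck 2, flow now 2.
Augment Well→M4→P1→Ref: bottleneck 7, flow now 9.
Augment Well→M4→P3→Ref: bottleneck 2, flow now 11.
No augmenting path remains; maximum flow = 11.
In the residual graph, reachable from Well: {Well, P2}.
Min-cut edges: Well→M4 (9), P2→M1 (2); capacity 9 + 2 = 11.
Cut capacity 17 exceeds the max flow 11, so it is not minimum.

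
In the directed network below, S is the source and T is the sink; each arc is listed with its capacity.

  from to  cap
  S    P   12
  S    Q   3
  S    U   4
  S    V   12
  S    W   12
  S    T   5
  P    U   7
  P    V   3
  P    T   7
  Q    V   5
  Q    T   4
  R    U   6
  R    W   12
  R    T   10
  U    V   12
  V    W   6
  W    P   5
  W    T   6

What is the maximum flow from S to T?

Augment S→T: bottleneck 5, flow now 5.
Augment S→P→T: bottleneck 7, flow now 12.
Augment S→Q→T: bottleneck 3, flow now 15.
Augment S→W→T: bottleneck 6, flow now 21.
No augmenting path remains; maximum flow = 21.
In the residual graph, reachable from S: {S, P, U, V, W}.
Min-cut edges: S→Q (3), S→T (5), P→T (7), W→T (6); capacity 3 + 5 + 7 + 6 = 21.
This cut is saturated, so no flow can exceed 21.

21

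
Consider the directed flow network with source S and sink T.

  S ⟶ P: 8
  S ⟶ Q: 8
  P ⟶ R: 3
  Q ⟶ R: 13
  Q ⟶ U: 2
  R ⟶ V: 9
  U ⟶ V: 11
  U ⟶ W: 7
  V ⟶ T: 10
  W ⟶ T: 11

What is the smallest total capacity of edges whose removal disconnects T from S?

Augment S→P→R→V→T: bottleneck 3, flow now 3.
Augment S→Q→R→V→T: bottleneck 6, flow now 9.
Augment S→Q→U→V→T: bottleneck 1, flow now 10.
Augment S→Q→U→W→T: bottleneck 1, flow now 11.
No augmenting path remains; maximum flow = 11.
By max-flow min-cut, the minimum cut capacity equals the max flow.
In the residual graph, reachable from S: {S, P}.
Min-cut edges: S→Q (8), P→R (3); capacity 8 + 3 = 11.

11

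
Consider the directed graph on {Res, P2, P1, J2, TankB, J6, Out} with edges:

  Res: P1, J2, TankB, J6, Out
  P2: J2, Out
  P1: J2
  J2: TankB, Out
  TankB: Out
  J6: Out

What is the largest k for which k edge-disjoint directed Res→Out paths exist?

Assign every edge capacity 1; by Menger, the answer equals the max flow.
Path Res→Out (+1); total 1.
Path Res→J2→Out (+1); total 2.
Path Res→TankB→Out (+1); total 3.
Path Res→J6→Out (+1); total 4.
No residual Res→Out path; max flow = 4.
Certifying cut of size 4: {J2→Out, Res→J6, Res→Out, TankB→Out}.

4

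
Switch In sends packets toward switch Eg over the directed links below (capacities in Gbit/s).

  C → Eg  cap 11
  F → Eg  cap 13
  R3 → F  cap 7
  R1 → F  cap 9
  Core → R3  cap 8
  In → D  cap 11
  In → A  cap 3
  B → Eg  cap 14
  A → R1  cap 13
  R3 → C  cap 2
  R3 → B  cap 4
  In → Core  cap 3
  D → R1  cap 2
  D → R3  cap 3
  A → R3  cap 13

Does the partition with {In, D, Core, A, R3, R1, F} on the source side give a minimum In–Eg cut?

Given cut capacity: 4 + 2 + 13 = 19.
Augment In→D→R3→B→Eg: bottleneck 3, flow now 3.
Augment In→D→R1→F→Eg: bottleneck 2, flow now 5.
Augment In→Core→R3→B→Eg: bottleneck 1, flow now 6.
Augment In→Core→R3→F→Eg: bottleneck 2, flow now 8.
Augment In→A→R3→F→Eg: bottleneck 3, flow now 11.
No augmenting path remains; maximum flow = 11.
In the residual graph, reachable from In: {In, D}.
Min-cut edges: In→Core (3), In→A (3), D→R3 (3), D→R1 (2); capacity 3 + 3 + 3 + 2 = 11.
Cut capacity 19 exceeds the max flow 11, so it is not minimum.

No — its capacity is 19, but the minimum cut has capacity 11.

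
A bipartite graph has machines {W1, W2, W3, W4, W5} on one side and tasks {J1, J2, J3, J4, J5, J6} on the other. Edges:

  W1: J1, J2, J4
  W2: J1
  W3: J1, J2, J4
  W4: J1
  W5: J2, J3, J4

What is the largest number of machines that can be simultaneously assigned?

4

Unit-capacity flow: source→left, listed edges, right→sink; max matching = max flow.
Augmenting path W1→J1 (+1); matched 1.
Augmenting path W3→J2 (+1); matched 2.
Augmenting path W5→J3 (+1); matched 3.
Augmenting path W2→J1→W1→J4 (+1); matched 4.
No augmenting path remains; maximum matching = 4.
König certificate: {W1, W3, W5, J1} is a vertex cover of size 4 (every listed pair touches it), so no matching can be larger.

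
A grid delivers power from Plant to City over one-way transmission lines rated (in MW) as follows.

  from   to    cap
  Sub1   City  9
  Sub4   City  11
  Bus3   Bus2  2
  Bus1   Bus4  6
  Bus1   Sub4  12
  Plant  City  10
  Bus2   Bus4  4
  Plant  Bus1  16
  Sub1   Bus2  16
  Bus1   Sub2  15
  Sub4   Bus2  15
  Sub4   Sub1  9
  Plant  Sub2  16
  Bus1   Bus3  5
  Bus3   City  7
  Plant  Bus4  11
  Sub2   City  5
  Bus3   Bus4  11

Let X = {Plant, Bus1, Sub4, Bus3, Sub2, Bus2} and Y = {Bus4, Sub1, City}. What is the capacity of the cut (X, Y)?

74

Edges leaving {Plant, Bus1, Sub4, Bus3, Sub2, Bus2}: Plant→Bus4 (11), Plant→City (10), Bus1→Bus4 (6), Sub4→Sub1 (9), Sub4→City (11), Bus3→Bus4 (11), Bus3→City (7), Sub2→City (5), Bus2→Bus4 (4).
Cut capacity = 11 + 10 + 6 + 9 + 11 + 11 + 7 + 5 + 4 = 74.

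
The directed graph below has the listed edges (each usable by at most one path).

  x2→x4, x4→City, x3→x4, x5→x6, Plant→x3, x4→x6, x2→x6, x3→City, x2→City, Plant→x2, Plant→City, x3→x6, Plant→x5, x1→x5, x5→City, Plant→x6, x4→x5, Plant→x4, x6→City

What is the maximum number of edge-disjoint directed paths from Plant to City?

Assign every edge capacity 1; by Menger, the answer equals the max flow.
Path Plant→City (+1); total 1.
Path Plant→x2→City (+1); total 2.
Path Plant→x3→City (+1); total 3.
Path Plant→x4→City (+1); total 4.
Path Plant→x5→City (+1); total 5.
Path Plant→x6→City (+1); total 6.
No residual Plant→City path; max flow = 6.
Certifying cut of size 6: {Plant→City, Plant→x2, Plant→x3, Plant→x4, Plant→x5, Plant→x6}.

6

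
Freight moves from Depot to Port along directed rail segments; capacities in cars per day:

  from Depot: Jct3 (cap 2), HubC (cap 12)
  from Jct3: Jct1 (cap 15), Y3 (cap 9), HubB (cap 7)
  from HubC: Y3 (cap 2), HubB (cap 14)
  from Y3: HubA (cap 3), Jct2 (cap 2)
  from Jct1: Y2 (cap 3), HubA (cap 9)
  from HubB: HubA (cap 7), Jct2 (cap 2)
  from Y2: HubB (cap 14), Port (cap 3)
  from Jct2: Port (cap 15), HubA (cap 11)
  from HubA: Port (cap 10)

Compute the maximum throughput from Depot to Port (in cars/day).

Augment Depot→Jct3→Y3→Jct2→Port: bottleneck 2, flow now 2.
Augment Depot→HubC→Y3→HubA→Port: bottleneck 2, flow now 4.
Augment Depot→HubC→HubB→Jct2→Port: bottleneck 2, flow now 6.
Augment Depot→HubC→HubB→HubA→Port: bottleneck 7, flow now 13.
No augmenting path remains; maximum flow = 13.
In the residual graph, reachable from Depot: {Depot, HubC, HubB}.
Min-cut edges: Depot→Jct3 (2), HubC→Y3 (2), HubB→Jct2 (2), HubB→HubA (7); capacity 2 + 2 + 2 + 7 = 13.
This cut is saturated, so no flow can exceed 13.

13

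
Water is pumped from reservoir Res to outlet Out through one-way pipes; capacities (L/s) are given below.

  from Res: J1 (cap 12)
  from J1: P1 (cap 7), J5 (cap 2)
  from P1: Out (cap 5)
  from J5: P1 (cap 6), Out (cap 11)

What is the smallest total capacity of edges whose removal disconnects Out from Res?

Augment Res→J1→P1→Out: bottleneck 5, flow now 5.
Augment Res→J1→J5→Out: bottleneck 2, flow now 7.
No augmenting path remains; maximum flow = 7.
By max-flow min-cut, the minimum cut capacity equals the max flow.
In the residual graph, reachable from Res: {Res, J1, P1}.
Min-cut edges: J1→J5 (2), P1→Out (5); capacity 2 + 5 = 7.

7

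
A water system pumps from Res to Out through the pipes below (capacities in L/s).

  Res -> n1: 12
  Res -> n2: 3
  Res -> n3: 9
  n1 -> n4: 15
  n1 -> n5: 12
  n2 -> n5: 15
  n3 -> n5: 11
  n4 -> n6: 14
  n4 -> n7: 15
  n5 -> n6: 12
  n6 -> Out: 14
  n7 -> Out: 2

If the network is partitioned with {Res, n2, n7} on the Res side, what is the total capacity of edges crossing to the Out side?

Edges leaving {Res, n2, n7}: Res→n1 (12), Res→n3 (9), n2→n5 (15), n7→Out (2).
Cut capacity = 12 + 9 + 15 + 2 = 38.

38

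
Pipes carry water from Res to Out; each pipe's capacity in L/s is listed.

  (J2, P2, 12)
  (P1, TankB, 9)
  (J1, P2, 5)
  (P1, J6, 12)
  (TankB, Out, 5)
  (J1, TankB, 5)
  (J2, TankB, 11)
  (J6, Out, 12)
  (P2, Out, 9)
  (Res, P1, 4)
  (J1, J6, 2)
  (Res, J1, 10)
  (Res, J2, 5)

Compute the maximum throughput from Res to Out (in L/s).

Augment Res→J1→P2→Out: bottleneck 5, flow now 5.
Augment Res→J1→J6→Out: bottleneck 2, flow now 7.
Augment Res→J1→TankB→Out: bottleneck 3, flow now 10.
Augment Res→P1→J6→Out: bottleneck 4, flow now 14.
Augment Res→J2→P2→Out: bottleneck 4, flow now 18.
Augment Res→J2→TankB→Out: bottleneck 1, flow now 19.
No augmenting path remains; maximum flow = 19.
In the residual graph, reachable from Res: {Res}.
Min-cut edges: Res→J1 (10), Res→P1 (4), Res→J2 (5); capacity 10 + 4 + 5 = 19.
This cut is saturated, so no flow can exceed 19.

19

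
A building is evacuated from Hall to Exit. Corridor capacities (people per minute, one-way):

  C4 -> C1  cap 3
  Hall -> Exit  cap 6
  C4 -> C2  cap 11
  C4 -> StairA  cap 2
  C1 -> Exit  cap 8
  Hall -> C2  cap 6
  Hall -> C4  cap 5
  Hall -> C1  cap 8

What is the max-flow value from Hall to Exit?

14

Augment Hall→Exit: bottleneck 6, flow now 6.
Augment Hall→C1→Exit: bottleneck 8, flow now 14.
No augmenting path remains; maximum flow = 14.
In the residual graph, reachable from Hall: {Hall, C4, StairA, C1, C2}.
Min-cut edges: Hall→Exit (6), C1→Exit (8); capacity 6 + 8 = 14.
This cut is saturated, so no flow can exceed 14.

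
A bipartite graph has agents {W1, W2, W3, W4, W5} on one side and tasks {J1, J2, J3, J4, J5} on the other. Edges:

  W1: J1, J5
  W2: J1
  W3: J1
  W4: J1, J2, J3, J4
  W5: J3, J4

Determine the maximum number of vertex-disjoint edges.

4

Unit-capacity flow: source→left, listed edges, right→sink; max matching = max flow.
Augmenting path W1→J1 (+1); matched 1.
Augmenting path W4→J2 (+1); matched 2.
Augmenting path W5→J3 (+1); matched 3.
Augmenting path W2→J1→W1→J5 (+1); matched 4.
No augmenting path remains; maximum matching = 4.
König certificate: {W1, W4, W5, J1} is a vertex cover of size 4 (every listed pair touches it), so no matching can be larger.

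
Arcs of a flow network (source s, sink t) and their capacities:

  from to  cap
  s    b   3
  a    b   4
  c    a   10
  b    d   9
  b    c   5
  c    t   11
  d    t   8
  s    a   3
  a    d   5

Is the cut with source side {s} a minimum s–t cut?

Yes — it is a minimum cut (capacity 6).

Given cut capacity: 3 + 3 = 6.
Augment s→a→d→t: bottleneck 3, flow now 3.
Augment s→b→c→t: bottleneck 3, flow now 6.
No augmenting path remains; maximum flow = 6.
Cut capacity 6 equals the max flow, so it is a minimum cut.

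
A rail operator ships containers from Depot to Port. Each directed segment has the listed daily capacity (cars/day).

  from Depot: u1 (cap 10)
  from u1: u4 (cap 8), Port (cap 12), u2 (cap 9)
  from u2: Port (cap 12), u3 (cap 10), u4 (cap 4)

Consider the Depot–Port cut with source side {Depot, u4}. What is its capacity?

10

Edges leaving {Depot, u4}: Depot→u1 (10).
Cut capacity = 10 = 10.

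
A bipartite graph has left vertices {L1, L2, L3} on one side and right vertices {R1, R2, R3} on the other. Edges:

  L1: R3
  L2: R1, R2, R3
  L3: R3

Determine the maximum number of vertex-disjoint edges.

2

Unit-capacity flow: source→left, listed edges, right→sink; max matching = max flow.
Augmenting path L1→R3 (+1); matched 1.
Augmenting path L2→R1 (+1); matched 2.
No augmenting path remains; maximum matching = 2.
König certificate: {L2, R3} is a vertex cover of size 2 (every listed pair touches it), so no matching can be larger.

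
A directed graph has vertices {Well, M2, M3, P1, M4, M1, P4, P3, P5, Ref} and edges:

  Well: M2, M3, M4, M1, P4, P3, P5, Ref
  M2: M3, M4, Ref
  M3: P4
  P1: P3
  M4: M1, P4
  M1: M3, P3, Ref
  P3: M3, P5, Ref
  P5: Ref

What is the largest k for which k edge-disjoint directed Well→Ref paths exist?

Assign every edge capacity 1; by Menger, the answer equals the max flow.
Path Well→Ref (+1); total 1.
Path Well→M2→Ref (+1); total 2.
Path Well→M1→Ref (+1); total 3.
Path Well→P3→Ref (+1); total 4.
Path Well→P5→Ref (+1); total 5.
No residual Well→Ref path; max flow = 5.
Certifying cut of size 5: {M1→Ref, P3→Ref, P5→Ref, Well→M2, Well→Ref}.

5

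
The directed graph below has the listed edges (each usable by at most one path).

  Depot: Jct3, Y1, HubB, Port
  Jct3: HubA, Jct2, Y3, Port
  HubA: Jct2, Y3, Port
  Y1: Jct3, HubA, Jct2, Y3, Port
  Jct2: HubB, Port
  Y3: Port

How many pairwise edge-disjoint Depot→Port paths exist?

3

Assign every edge capacity 1; by Menger, the answer equals the max flow.
Path Depot→Port (+1); total 1.
Path Depot→Jct3→Port (+1); total 2.
Path Depot→Y1→Port (+1); total 3.
No residual Depot→Port path; max flow = 3.
Certifying cut of size 3: {Depot→Jct3, Depot→Port, Depot→Y1}.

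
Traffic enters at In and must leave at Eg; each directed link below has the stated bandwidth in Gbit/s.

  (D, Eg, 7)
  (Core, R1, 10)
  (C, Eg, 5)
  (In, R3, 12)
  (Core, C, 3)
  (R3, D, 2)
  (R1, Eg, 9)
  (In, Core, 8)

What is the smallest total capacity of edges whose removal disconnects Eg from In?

Augment In→R3→D→Eg: bottleneck 2, flow now 2.
Augment In→Core→C→Eg: bottleneck 3, flow now 5.
Augment In→Core→R1→Eg: bottleneck 5, flow now 10.
No augmenting path remains; maximum flow = 10.
By max-flow min-cut, the minimum cut capacity equals the max flow.
In the residual graph, reachable from In: {In, R3}.
Min-cut edges: In→Core (8), R3→D (2); capacity 8 + 2 = 10.

10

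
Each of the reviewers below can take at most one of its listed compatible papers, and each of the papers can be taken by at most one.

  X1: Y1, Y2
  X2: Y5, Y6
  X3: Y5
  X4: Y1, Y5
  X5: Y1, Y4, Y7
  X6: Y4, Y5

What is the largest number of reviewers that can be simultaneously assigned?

Unit-capacity flow: source→left, listed edges, right→sink; max matching = max flow.
Augmenting path X1→Y1 (+1); matched 1.
Augmenting path X2→Y5 (+1); matched 2.
Augmenting path X5→Y4 (+1); matched 3.
Augmenting path X3→Y5→X2→Y6 (+1); matched 4.
Augmenting path X4→Y1→X1→Y2 (+1); matched 5.
Augmenting path X6→Y4→X5→Y7 (+1); matched 6.
No augmenting path remains; maximum matching = 6.
König certificate: {X1, X2, X3, X4, X5, X6} is a vertex cover of size 6 (every listed pair touches it), so no matching can be larger.

6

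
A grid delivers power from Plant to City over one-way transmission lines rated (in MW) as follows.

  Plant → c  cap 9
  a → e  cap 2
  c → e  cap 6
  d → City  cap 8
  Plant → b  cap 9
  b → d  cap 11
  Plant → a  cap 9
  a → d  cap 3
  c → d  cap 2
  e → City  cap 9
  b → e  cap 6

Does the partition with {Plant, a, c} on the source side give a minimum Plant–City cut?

Given cut capacity: 9 + 3 + 2 + 2 + 6 = 22.
Augment Plant→a→d→City: bottleneck 3, flow now 3.
Augment Plant→a→e→City: bottleneck 2, flow now 5.
Augment Plant→b→d→City: bottleneck 5, flow now 10.
Augment Plant→b→e→City: bottleneck 4, flow now 14.
Augment Plant→c→e→City: bottleneck 3, flow now 17.
No augmenting path remains; maximum flow = 17.
In the residual graph, reachable from Plant: {Plant, a, b, c, d, e}.
Min-cut edges: d→City (8), e→City (9); capacity 8 + 9 = 17.
Cut capacity 22 exceeds the max flow 17, so it is not minimum.

No — its capacity is 22, but the minimum cut has capacity 17.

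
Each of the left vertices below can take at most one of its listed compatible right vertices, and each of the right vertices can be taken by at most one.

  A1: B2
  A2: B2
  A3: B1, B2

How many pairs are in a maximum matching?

Unit-capacity flow: source→left, listed edges, right→sink; max matching = max flow.
Augmenting path A1→B2 (+1); matched 1.
Augmenting path A3→B1 (+1); matched 2.
No augmenting path remains; maximum matching = 2.
König certificate: {A3, B2} is a vertex cover of size 2 (every listed pair touches it), so no matching can be larger.

2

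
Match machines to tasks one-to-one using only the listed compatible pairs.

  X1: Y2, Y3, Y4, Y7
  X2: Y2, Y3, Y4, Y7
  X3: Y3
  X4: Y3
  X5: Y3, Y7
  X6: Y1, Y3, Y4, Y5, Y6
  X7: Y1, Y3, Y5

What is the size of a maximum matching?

6

Unit-capacity flow: source→left, listed edges, right→sink; max matching = max flow.
Augmenting path X1→Y2 (+1); matched 1.
Augmenting path X2→Y3 (+1); matched 2.
Augmenting path X5→Y7 (+1); matched 3.
Augmenting path X6→Y1 (+1); matched 4.
Augmenting path X7→Y5 (+1); matched 5.
Augmenting path X3→Y3→X2→Y4 (+1); matched 6.
No augmenting path remains; maximum matching = 6.
König certificate: {X1, X2, X5, X6, X7, Y3} is a vertex cover of size 6 (every listed pair touches it), so no matching can be larger.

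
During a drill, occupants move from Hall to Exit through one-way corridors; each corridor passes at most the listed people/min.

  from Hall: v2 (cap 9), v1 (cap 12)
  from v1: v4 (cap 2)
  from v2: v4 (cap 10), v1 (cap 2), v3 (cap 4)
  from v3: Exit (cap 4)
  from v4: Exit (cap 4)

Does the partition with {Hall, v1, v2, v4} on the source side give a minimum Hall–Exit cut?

Yes — it is a minimum cut (capacity 8).

Given cut capacity: 4 + 4 = 8.
Augment Hall→v1→v4→Exit: bottleneck 2, flow now 2.
Augment Hall→v2→v3→Exit: bottleneck 4, flow now 6.
Augment Hall→v2→v4→Exit: bottleneck 2, flow now 8.
No augmenting path remains; maximum flow = 8.
Cut capacity 8 equals the max flow, so it is a minimum cut.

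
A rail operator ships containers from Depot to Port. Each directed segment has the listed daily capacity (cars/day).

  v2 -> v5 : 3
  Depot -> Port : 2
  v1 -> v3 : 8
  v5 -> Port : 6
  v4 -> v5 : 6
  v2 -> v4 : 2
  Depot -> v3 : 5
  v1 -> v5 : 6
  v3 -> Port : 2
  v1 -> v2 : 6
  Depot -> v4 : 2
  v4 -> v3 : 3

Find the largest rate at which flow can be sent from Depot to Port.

6

Augment Depot→Port: bottleneck 2, flow now 2.
Augment Depot→v3→Port: bottleneck 2, flow now 4.
Augment Depot→v4→v5→Port: bottleneck 2, flow now 6.
No augmenting path remains; maximum flow = 6.
In the residual graph, reachable from Depot: {Depot, v3}.
Min-cut edges: Depot→v4 (2), Depot→Port (2), v3→Port (2); capacity 2 + 2 + 2 = 6.
This cut is saturated, so no flow can exceed 6.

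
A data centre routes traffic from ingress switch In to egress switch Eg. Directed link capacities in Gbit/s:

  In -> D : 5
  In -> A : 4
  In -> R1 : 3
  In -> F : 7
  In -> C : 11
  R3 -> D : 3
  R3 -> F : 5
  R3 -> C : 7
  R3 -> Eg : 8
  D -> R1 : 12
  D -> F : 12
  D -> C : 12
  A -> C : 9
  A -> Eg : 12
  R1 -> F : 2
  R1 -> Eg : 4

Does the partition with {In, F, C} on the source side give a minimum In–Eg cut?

No — its capacity is 12, but the minimum cut has capacity 8.

Given cut capacity: 5 + 4 + 3 = 12.
Augment In→A→Eg: bottleneck 4, flow now 4.
Augment In→R1→Eg: bottleneck 3, flow now 7.
Augment In→D→R1→Eg: bottleneck 1, flow now 8.
No augmenting path remains; maximum flow = 8.
In the residual graph, reachable from In: {In, D, R1, F, C}.
Min-cut edges: In→A (4), R1→Eg (4); capacity 4 + 4 = 8.
Cut capacity 12 exceeds the max flow 8, so it is not minimum.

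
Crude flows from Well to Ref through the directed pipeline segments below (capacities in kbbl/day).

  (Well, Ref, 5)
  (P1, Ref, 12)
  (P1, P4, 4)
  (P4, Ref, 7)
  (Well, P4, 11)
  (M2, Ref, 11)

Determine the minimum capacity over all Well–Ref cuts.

Augment Well→Ref: bottleneck 5, flow now 5.
Augment Well→P4→Ref: bottleneck 7, flow now 12.
No augmenting path remains; maximum flow = 12.
By max-flow min-cut, the minimum cut capacity equals the max flow.
In the residual graph, reachable from Well: {Well, P4}.
Min-cut edges: Well→Ref (5), P4→Ref (7); capacity 5 + 7 = 12.

12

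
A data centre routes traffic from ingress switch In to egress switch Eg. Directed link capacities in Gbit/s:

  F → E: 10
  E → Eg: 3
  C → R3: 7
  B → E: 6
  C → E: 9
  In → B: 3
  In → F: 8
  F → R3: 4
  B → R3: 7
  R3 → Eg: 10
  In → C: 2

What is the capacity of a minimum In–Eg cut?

Augment In→F→E→Eg: bottleneck 3, flow now 3.
Augment In→F→R3→Eg: bottleneck 4, flow now 7.
Augment In→B→R3→Eg: bottleneck 3, flow now 10.
Augment In→C→R3→Eg: bottleneck 2, flow now 12.
No augmenting path remains; maximum flow = 12.
By max-flow min-cut, the minimum cut capacity equals the max flow.
In the residual graph, reachable from In: {In, F, E}.
Min-cut edges: In→B (3), In→C (2), F→R3 (4), E→Eg (3); capacity 3 + 2 + 4 + 3 = 12.

12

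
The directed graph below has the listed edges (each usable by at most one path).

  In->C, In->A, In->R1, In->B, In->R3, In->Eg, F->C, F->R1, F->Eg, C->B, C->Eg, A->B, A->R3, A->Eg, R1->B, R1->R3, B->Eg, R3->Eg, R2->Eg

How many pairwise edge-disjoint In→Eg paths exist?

5

Assign every edge capacity 1; by Menger, the answer equals the max flow.
Path In→Eg (+1); total 1.
Path In→C→Eg (+1); total 2.
Path In→A→Eg (+1); total 3.
Path In→B→Eg (+1); total 4.
Path In→R3→Eg (+1); total 5.
No residual In→Eg path; max flow = 5.
Certifying cut of size 5: {B→Eg, In→A, In→C, In→Eg, R3→Eg}.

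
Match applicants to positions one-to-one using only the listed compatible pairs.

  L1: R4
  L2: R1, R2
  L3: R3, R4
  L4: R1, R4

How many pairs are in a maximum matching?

Unit-capacity flow: source→left, listed edges, right→sink; max matching = max flow.
Augmenting path L1→R4 (+1); matched 1.
Augmenting path L2→R1 (+1); matched 2.
Augmenting path L3→R3 (+1); matched 3.
Augmenting path L4→R1→L2→R2 (+1); matched 4.
No augmenting path remains; maximum matching = 4.
König certificate: {L1, L2, L3, L4} is a vertex cover of size 4 (every listed pair touches it), so no matching can be larger.

4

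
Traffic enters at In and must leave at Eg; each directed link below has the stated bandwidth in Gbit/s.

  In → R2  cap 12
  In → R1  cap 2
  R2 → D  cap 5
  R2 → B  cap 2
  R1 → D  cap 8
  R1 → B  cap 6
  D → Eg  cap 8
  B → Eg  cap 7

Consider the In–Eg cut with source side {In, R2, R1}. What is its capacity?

Edges leaving {In, R2, R1}: R2→D (5), R2→B (2), R1→D (8), R1→B (6).
Cut capacity = 5 + 2 + 8 + 6 = 21.

21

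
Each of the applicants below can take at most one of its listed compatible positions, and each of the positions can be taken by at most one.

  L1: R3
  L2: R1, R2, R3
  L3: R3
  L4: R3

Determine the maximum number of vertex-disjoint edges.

Unit-capacity flow: source→left, listed edges, right→sink; max matching = max flow.
Augmenting path L1→R3 (+1); matched 1.
Augmenting path L2→R1 (+1); matched 2.
No augmenting path remains; maximum matching = 2.
König certificate: {L2, R3} is a vertex cover of size 2 (every listed pair touches it), so no matching can be larger.

2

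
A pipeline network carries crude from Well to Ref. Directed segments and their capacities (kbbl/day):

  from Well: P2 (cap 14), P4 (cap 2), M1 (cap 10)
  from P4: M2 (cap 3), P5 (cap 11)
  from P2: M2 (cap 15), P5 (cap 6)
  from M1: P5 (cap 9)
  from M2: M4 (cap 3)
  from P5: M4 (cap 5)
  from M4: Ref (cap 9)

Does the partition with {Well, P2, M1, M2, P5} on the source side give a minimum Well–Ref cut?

Given cut capacity: 2 + 3 + 5 = 10.
Augment Well→P4→M2→M4→Ref: bottleneck 2, flow now 2.
Augment Well→P2→M2→M4→Ref: bottleneck 1, flow now 3.
Augment Well→P2→P5→M4→Ref: bottleneck 5, flow now 8.
No augmenting path remains; maximum flow = 8.
In the residual graph, reachable from Well: {Well, P4, P2, M1, M2, P5}.
Min-cut edges: M2→M4 (3), P5→M4 (5); capacity 3 + 5 = 8.
Cut capacity 10 exceeds the max flow 8, so it is not minimum.

No — its capacity is 10, but the minimum cut has capacity 8.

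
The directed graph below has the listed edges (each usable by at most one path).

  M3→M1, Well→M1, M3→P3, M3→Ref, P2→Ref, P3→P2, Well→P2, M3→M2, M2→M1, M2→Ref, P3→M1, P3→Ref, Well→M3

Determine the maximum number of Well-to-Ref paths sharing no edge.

2

Assign every edge capacity 1; by Menger, the answer equals the max flow.
Path Well→M3→Ref (+1); total 1.
Path Well→P2→Ref (+1); total 2.
No residual Well→Ref path; max flow = 2.
Certifying cut of size 2: {Well→M3, Well→P2}.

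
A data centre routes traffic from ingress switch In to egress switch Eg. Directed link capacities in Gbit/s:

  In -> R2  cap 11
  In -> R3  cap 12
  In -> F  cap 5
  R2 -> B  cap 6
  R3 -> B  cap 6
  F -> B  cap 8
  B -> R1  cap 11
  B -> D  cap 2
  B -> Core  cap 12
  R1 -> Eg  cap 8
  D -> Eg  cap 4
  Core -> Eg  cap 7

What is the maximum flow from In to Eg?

17

Augment In→R2→B→R1→Eg: bottleneck 6, flow now 6.
Augment In→R3→B→R1→Eg: bottleneck 2, flow now 8.
Augment In→R3→B→D→Eg: bottleneck 2, flow now 10.
Augment In→R3→B→Core→Eg: bottleneck 2, flow now 12.
Augment In→F→B→Core→Eg: bottleneck 5, flow now 17.
No augmenting path remains; maximum flow = 17.
In the residual graph, reachable from In: {In, R2, R3}.
Min-cut edges: In→F (5), R2→B (6), R3→B (6); capacity 5 + 6 + 6 = 17.
This cut is saturated, so no flow can exceed 17.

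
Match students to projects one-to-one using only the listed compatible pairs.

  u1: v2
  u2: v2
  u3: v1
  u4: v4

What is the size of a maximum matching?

3

Unit-capacity flow: source→left, listed edges, right→sink; max matching = max flow.
Augmenting path u1→v2 (+1); matched 1.
Augmenting path u3→v1 (+1); matched 2.
Augmenting path u4→v4 (+1); matched 3.
No augmenting path remains; maximum matching = 3.
König certificate: {u3, u4, v2} is a vertex cover of size 3 (every listed pair touches it), so no matching can be larger.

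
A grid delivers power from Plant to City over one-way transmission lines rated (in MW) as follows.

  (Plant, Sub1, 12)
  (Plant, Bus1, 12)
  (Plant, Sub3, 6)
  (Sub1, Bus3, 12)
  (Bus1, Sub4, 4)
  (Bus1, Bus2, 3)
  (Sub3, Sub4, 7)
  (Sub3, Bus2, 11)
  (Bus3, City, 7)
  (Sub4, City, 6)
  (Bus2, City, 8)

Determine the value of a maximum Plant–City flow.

Augment Plant→Sub1→Bus3→City: bottleneck 7, flow now 7.
Augment Plant→Bus1→Sub4→City: bottleneck 4, flow now 11.
Augment Plant→Bus1→Bus2→City: bottleneck 3, flow now 14.
Augment Plant→Sub3→Sub4→City: bottleneck 2, flow now 16.
Augment Plant→Sub3→Bus2→City: bottleneck 4, flow now 20.
No augmenting path remains; maximum flow = 20.
In the residual graph, reachable from Plant: {Plant, Sub1, Bus1, Bus3}.
Min-cut edges: Plant→Sub3 (6), Bus1→Sub4 (4), Bus1→Bus2 (3), Bus3→City (7); capacity 6 + 4 + 3 + 7 = 20.
This cut is saturated, so no flow can exceed 20.

20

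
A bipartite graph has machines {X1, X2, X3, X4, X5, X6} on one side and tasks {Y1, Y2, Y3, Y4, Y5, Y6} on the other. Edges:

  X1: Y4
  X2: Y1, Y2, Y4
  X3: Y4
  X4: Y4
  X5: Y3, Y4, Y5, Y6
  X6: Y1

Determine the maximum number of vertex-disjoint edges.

4

Unit-capacity flow: source→left, listed edges, right→sink; max matching = max flow.
Augmenting path X1→Y4 (+1); matched 1.
Augmenting path X2→Y1 (+1); matched 2.
Augmenting path X5→Y3 (+1); matched 3.
Augmenting path X6→Y1→X2→Y2 (+1); matched 4.
No augmenting path remains; maximum matching = 4.
König certificate: {X2, X5, X6, Y4} is a vertex cover of size 4 (every listed pair touches it), so no matching can be larger.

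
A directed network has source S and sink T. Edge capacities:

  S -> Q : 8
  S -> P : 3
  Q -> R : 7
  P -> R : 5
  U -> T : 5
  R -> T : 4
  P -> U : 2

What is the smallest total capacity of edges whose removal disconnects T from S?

Augment S→P→R→T: bottleneck 3, flow now 3.
Augment S→Q→R→T: bottleneck 1, flow now 4.
Augment S→Q→R→P→U→T: bottleneck 2, flow now 6. (uses reverse residual edge)
No augmenting path remains; maximum flow = 6.
By max-flow min-cut, the minimum cut capacity equals the max flow.
In the residual graph, reachable from S: {S, P, Q, R}.
Min-cut edges: P→U (2), R→T (4); capacity 2 + 4 = 6.

6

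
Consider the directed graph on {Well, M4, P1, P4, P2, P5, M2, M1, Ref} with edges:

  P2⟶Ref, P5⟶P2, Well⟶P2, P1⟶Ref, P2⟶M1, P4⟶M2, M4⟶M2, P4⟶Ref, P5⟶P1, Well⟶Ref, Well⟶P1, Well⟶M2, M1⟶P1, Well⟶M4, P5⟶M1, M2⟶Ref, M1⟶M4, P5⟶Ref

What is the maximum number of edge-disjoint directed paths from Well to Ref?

4

Assign every edge capacity 1; by Menger, the answer equals the max flow.
Path Well→Ref (+1); total 1.
Path Well→P1→Ref (+1); total 2.
Path Well→P2→Ref (+1); total 3.
Path Well→M2→Ref (+1); total 4.
No residual Well→Ref path; max flow = 4.
Certifying cut of size 4: {M2→Ref, Well→P1, Well→P2, Well→Ref}.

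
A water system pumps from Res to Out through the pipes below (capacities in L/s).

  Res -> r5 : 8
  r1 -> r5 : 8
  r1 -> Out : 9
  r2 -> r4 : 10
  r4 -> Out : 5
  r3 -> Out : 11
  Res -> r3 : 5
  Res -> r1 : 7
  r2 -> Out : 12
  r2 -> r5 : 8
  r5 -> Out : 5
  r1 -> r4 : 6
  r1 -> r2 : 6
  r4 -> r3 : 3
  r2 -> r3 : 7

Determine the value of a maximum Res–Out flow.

17

Augment Res→r1→Out: bottleneck 7, flow now 7.
Augment Res→r3→Out: bottleneck 5, flow now 12.
Augment Res→r5→Out: bottleneck 5, flow now 17.
No augmenting path remains; maximum flow = 17.
In the residual graph, reachable from Res: {Res, r5}.
Min-cut edges: Res→r1 (7), Res→r3 (5), r5→Out (5); capacity 7 + 5 + 5 = 17.
This cut is saturated, so no flow can exceed 17.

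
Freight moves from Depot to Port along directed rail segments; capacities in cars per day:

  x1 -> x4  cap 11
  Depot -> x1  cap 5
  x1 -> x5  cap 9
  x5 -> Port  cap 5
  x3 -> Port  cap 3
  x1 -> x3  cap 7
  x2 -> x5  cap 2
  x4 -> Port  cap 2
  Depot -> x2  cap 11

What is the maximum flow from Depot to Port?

7

Augment Depot→x1→x3→Port: bottleneck 3, flow now 3.
Augment Depot→x1→x4→Port: bottleneck 2, flow now 5.
Augment Depot→x2→x5→Port: bottleneck 2, flow now 7.
No augmenting path remains; maximum flow = 7.
In the residual graph, reachable from Depot: {Depot, x2}.
Min-cut edges: Depot→x1 (5), x2→x5 (2); capacity 5 + 2 = 7.
This cut is saturated, so no flow can exceed 7.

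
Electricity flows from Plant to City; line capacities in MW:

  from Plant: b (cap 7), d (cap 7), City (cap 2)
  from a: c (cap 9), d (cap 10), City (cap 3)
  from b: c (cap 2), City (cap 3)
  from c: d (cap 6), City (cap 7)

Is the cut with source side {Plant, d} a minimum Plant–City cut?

Given cut capacity: 7 + 2 = 9.
Augment Plant→City: bottleneck 2, flow now 2.
Augment Plant→b→City: bottleneck 3, flow now 5.
Augment Plant→b→c→City: bottleneck 2, flow now 7.
No augmenting path remains; maximum flow = 7.
In the residual graph, reachable from Plant: {Plant, b, d}.
Min-cut edges: Plant→City (2), b→c (2), b→City (3); capacity 2 + 2 + 3 = 7.
Cut capacity 9 exceeds the max flow 7, so it is not minimum.

No — its capacity is 9, but the minimum cut has capacity 7.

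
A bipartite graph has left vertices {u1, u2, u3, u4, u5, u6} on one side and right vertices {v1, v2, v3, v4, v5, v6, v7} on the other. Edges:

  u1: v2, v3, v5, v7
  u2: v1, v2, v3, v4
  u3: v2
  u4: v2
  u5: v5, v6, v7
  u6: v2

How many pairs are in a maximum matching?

Unit-capacity flow: source→left, listed edges, right→sink; max matching = max flow.
Augmenting path u1→v2 (+1); matched 1.
Augmenting path u2→v1 (+1); matched 2.
Augmenting path u5→v5 (+1); matched 3.
Augmenting path u3→v2→u1→v3 (+1); matched 4.
No augmenting path remains; maximum matching = 4.
König certificate: {u1, u2, u5, v2} is a vertex cover of size 4 (every listed pair touches it), so no matching can be larger.

4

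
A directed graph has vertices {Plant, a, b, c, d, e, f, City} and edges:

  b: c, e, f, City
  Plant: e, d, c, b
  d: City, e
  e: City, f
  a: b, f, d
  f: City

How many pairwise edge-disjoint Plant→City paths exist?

3

Assign every edge capacity 1; by Menger, the answer equals the max flow.
Path Plant→b→City (+1); total 1.
Path Plant→d→City (+1); total 2.
Path Plant→e→City (+1); total 3.
No residual Plant→City path; max flow = 3.
Certifying cut of size 3: {Plant→b, Plant→d, Plant→e}.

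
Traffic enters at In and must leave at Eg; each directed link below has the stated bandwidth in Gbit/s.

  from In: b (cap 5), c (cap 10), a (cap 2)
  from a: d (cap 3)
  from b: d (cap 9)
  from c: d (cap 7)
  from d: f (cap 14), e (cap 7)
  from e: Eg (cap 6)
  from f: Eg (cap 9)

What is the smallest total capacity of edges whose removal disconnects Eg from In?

Augment In→a→d→e→Eg: bottleneck 2, flow now 2.
Augment In→b→d→e→Eg: bottleneck 4, flow now 6.
Augment In→b→d→f→Eg: bottleneck 1, flow now 7.
Augment In→c→d→f→Eg: bottleneck 7, flow now 14.
No augmenting path remains; maximum flow = 14.
By max-flow min-cut, the minimum cut capacity equals the max flow.
In the residual graph, reachable from In: {In, c}.
Min-cut edges: In→a (2), In→b (5), c→d (7); capacity 2 + 5 + 7 = 14.

14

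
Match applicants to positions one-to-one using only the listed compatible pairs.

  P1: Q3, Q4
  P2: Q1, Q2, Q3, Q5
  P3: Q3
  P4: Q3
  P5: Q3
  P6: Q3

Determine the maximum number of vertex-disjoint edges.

Unit-capacity flow: source→left, listed edges, right→sink; max matching = max flow.
Augmenting path P1→Q3 (+1); matched 1.
Augmenting path P2→Q1 (+1); matched 2.
Augmenting path P3→Q3→P1→Q4 (+1); matched 3.
No augmenting path remains; maximum matching = 3.
König certificate: {P1, P2, Q3} is a vertex cover of size 3 (every listed pair touches it), so no matching can be larger.

3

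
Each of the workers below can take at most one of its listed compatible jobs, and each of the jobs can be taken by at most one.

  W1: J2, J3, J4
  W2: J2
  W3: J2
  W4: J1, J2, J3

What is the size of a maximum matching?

3

Unit-capacity flow: source→left, listed edges, right→sink; max matching = max flow.
Augmenting path W1→J2 (+1); matched 1.
Augmenting path W4→J1 (+1); matched 2.
Augmenting path W2→J2→W1→J3 (+1); matched 3.
No augmenting path remains; maximum matching = 3.
König certificate: {W1, W4, J2} is a vertex cover of size 3 (every listed pair touches it), so no matching can be larger.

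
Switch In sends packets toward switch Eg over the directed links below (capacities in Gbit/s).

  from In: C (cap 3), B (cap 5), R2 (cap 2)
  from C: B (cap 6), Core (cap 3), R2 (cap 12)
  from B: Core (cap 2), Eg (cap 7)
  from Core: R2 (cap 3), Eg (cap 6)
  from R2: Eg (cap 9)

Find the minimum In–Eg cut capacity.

10

Augment In→B→Eg: bottleneck 5, flow now 5.
Augment In→R2→Eg: bottleneck 2, flow now 7.
Augment In→C→B→Eg: bottleneck 2, flow now 9.
Augment In→C→Core→Eg: bottleneck 1, flow now 10.
No augmenting path remains; maximum flow = 10.
By max-flow min-cut, the minimum cut capacity equals the max flow.
In the residual graph, reachable from In: {In}.
Min-cut edges: In→C (3), In→B (5), In→R2 (2); capacity 3 + 5 + 2 = 10.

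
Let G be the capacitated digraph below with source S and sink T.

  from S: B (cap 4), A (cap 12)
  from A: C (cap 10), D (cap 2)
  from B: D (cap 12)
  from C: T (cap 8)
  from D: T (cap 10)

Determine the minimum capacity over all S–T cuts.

Augment S→A→C→T: bottleneck 8, flow now 8.
Augment S→A→D→T: bottleneck 2, flow now 10.
Augment S→B→D→T: bottleneck 4, flow now 14.
No augmenting path remains; maximum flow = 14.
By max-flow min-cut, the minimum cut capacity equals the max flow.
In the residual graph, reachable from S: {S, A, C}.
Min-cut edges: S→B (4), A→D (2), C→T (8); capacity 4 + 2 + 8 = 14.

14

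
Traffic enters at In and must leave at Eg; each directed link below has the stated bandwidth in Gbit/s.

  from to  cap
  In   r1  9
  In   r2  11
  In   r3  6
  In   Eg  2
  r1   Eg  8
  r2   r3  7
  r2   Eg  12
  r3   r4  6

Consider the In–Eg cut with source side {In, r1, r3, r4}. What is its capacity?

Edges leaving {In, r1, r3, r4}: In→r2 (11), In→Eg (2), r1→Eg (8).
Cut capacity = 11 + 2 + 8 = 21.

21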